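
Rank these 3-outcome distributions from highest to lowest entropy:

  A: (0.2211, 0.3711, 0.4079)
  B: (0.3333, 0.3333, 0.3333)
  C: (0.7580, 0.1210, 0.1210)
B > A > C

Key insight: Entropy is maximized by uniform distributions and minimized by concentrated distributions.

- Uniform distributions have maximum entropy log₂(3) = 1.5850 bits
- The more "peaked" or concentrated a distribution, the lower its entropy

Entropies:
  H(A) = 1.5398 bits
  H(B) = 1.5850 bits
  H(C) = 1.0404 bits

Ranking: B > A > C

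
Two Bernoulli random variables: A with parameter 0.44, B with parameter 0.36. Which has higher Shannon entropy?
A

For binary distributions, entropy is maximized at p=0.5 and decreases as p moves toward 0 or 1.

H(A) = H(0.44) = 0.9896 bits
H(B) = H(0.36) = 0.9427 bits

Distribution A (p=0.44) is closer to uniform (p=0.5), so it has higher entropy.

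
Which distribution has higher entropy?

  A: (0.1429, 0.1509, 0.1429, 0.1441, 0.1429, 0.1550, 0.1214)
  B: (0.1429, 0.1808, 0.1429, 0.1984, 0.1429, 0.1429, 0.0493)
A

Both distributions are close to uniform, making this a harder comparison.

H(A) = 2.8038 bits
H(B) = 2.7275 bits

The distribution closer to uniform has higher entropy.
Answer: A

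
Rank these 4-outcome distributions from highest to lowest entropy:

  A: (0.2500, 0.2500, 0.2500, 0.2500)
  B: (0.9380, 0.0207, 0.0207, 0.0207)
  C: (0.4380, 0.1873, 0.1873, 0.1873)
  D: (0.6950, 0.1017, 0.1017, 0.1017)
A > C > D > B

Key insight: Entropy is maximized by uniform distributions and minimized by concentrated distributions.

Entropies:
  H(A) = 2.0000 bits
  H(B) = 0.4336 bits
  H(C) = 1.8796 bits
  H(D) = 1.3707 bits

Ranking: A > C > D > B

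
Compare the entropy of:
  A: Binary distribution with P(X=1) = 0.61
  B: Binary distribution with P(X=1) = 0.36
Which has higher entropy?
A

For binary distributions, entropy is maximized at p=0.5 and decreases as p moves toward 0 or 1.

H(A) = H(0.61) = 0.9648 bits
H(B) = H(0.36) = 0.9427 bits

Distribution A (p=0.61) is closer to uniform (p=0.5), so it has higher entropy.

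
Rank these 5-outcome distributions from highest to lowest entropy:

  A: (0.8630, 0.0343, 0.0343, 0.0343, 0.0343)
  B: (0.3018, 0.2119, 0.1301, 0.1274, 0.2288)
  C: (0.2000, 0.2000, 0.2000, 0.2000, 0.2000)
C > B > A

Key insight: Entropy is maximized by uniform distributions and minimized by concentrated distributions.

- Uniform distributions have maximum entropy log₂(5) = 2.3219 bits
- The more "peaked" or concentrated a distribution, the lower its entropy

Entropies:
  H(A) = 0.8503 bits
  H(B) = 2.2443 bits
  H(C) = 2.3219 bits

Ranking: C > B > A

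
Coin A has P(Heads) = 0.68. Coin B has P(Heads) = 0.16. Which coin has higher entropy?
A

For binary distributions, entropy is maximized at p=0.5 and decreases as p moves toward 0 or 1.

H(A) = H(0.68) = 0.9044 bits
H(B) = H(0.16) = 0.6343 bits

Distribution A (p=0.68) is closer to uniform (p=0.5), so it has higher entropy.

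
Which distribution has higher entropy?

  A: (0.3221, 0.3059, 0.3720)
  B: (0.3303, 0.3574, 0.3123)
B

Both distributions are close to uniform, making this a harder comparison.

H(A) = 1.5799 bits
H(B) = 1.5827 bits

The distribution closer to uniform has higher entropy.
Answer: B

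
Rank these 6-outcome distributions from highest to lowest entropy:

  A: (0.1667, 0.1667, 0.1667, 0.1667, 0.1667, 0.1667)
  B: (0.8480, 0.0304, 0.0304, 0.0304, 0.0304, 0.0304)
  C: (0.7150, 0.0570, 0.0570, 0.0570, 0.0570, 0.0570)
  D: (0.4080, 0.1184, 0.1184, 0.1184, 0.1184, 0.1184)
A > D > C > B

Key insight: Entropy is maximized by uniform distributions and minimized by concentrated distributions.

Entropies:
  H(A) = 2.5850 bits
  H(B) = 0.9678 bits
  H(C) = 1.5239 bits
  H(D) = 2.3500 bits

Ranking: A > D > C > B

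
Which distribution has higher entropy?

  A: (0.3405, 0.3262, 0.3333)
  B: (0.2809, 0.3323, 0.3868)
A

Both distributions are close to uniform, making this a harder comparison.

H(A) = 1.5847 bits
H(B) = 1.5728 bits

The distribution closer to uniform has higher entropy.
Answer: A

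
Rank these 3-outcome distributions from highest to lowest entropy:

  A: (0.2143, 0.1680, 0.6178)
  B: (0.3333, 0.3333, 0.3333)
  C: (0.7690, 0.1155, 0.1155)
B > A > C

Key insight: Entropy is maximized by uniform distributions and minimized by concentrated distributions.

- Uniform distributions have maximum entropy log₂(3) = 1.5850 bits
- The more "peaked" or concentrated a distribution, the lower its entropy

Entropies:
  H(A) = 1.3378 bits
  H(B) = 1.5850 bits
  H(C) = 1.0108 bits

Ranking: B > A > C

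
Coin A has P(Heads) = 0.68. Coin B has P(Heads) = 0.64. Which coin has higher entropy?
B

For binary distributions, entropy is maximized at p=0.5 and decreases as p moves toward 0 or 1.

H(A) = H(0.68) = 0.9044 bits
H(B) = H(0.64) = 0.9427 bits

Distribution B (p=0.64) is closer to uniform (p=0.5), so it has higher entropy.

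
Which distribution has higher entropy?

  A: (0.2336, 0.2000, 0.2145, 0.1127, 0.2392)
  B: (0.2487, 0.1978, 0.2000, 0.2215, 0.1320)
B

Both distributions are close to uniform, making this a harder comparison.

H(A) = 2.2794 bits
H(B) = 2.2934 bits

The distribution closer to uniform has higher entropy.
Answer: B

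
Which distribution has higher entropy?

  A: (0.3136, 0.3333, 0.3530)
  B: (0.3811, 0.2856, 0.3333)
A

Both distributions are close to uniform, making this a harder comparison.

H(A) = 1.5833 bits
H(B) = 1.5751 bits

The distribution closer to uniform has higher entropy.
Answer: A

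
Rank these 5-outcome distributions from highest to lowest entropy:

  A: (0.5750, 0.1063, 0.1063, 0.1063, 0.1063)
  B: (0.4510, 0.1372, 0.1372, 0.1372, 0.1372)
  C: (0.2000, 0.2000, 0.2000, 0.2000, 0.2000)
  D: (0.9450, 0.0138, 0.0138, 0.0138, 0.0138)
C > B > A > D

Key insight: Entropy is maximized by uniform distributions and minimized by concentrated distributions.

Entropies:
  H(A) = 1.8337 bits
  H(B) = 2.0911 bits
  H(C) = 2.3219 bits
  H(D) = 0.4173 bits

Ranking: C > B > A > D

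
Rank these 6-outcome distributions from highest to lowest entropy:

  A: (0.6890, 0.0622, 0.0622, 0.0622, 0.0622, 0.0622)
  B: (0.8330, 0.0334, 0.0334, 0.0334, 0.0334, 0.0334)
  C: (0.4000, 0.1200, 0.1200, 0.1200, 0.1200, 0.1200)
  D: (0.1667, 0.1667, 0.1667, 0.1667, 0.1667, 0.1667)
D > C > A > B

Key insight: Entropy is maximized by uniform distributions and minimized by concentrated distributions.

Entropies:
  H(A) = 1.6164 bits
  H(B) = 1.0386 bits
  H(C) = 2.3641 bits
  H(D) = 2.5850 bits

Ranking: D > C > A > B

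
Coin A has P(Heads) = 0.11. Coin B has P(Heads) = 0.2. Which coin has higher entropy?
B

For binary distributions, entropy is maximized at p=0.5 and decreases as p moves toward 0 or 1.

H(A) = H(0.11) = 0.4999 bits
H(B) = H(0.2) = 0.7219 bits

Distribution B (p=0.2) is closer to uniform (p=0.5), so it has higher entropy.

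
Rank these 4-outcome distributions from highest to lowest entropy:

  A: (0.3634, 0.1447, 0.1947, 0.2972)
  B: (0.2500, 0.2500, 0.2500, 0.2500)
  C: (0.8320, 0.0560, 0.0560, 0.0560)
B > A > C

Key insight: Entropy is maximized by uniform distributions and minimized by concentrated distributions.

- Uniform distributions have maximum entropy log₂(4) = 2.0000 bits
- The more "peaked" or concentrated a distribution, the lower its entropy

Entropies:
  H(A) = 1.9142 bits
  H(B) = 2.0000 bits
  H(C) = 0.9194 bits

Ranking: B > A > C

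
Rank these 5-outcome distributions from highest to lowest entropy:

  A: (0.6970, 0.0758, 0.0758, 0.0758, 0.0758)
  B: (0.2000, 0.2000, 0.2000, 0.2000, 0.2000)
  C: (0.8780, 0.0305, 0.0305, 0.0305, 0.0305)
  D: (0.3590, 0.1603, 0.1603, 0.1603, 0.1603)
B > D > A > C

Key insight: Entropy is maximized by uniform distributions and minimized by concentrated distributions.

Entropies:
  H(A) = 1.4909 bits
  H(B) = 2.3219 bits
  H(C) = 0.7791 bits
  H(D) = 2.2238 bits

Ranking: B > D > A > C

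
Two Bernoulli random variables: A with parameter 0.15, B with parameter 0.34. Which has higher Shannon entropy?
B

For binary distributions, entropy is maximized at p=0.5 and decreases as p moves toward 0 or 1.

H(A) = H(0.15) = 0.6098 bits
H(B) = H(0.34) = 0.9248 bits

Distribution B (p=0.34) is closer to uniform (p=0.5), so it has higher entropy.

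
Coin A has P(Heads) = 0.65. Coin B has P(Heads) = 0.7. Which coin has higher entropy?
A

For binary distributions, entropy is maximized at p=0.5 and decreases as p moves toward 0 or 1.

H(A) = H(0.65) = 0.9341 bits
H(B) = H(0.7) = 0.8813 bits

Distribution A (p=0.65) is closer to uniform (p=0.5), so it has higher entropy.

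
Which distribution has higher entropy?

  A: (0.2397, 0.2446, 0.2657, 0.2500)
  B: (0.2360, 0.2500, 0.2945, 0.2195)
A

Both distributions are close to uniform, making this a harder comparison.

H(A) = 1.9989 bits
H(B) = 1.9912 bits

The distribution closer to uniform has higher entropy.
Answer: A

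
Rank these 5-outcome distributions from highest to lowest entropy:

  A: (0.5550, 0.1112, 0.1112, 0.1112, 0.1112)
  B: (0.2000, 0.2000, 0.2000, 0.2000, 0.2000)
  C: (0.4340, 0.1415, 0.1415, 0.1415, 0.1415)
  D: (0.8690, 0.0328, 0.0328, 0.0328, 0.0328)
B > C > A > D

Key insight: Entropy is maximized by uniform distributions and minimized by concentrated distributions.

Entropies:
  H(A) = 1.8813 bits
  H(B) = 2.3219 bits
  H(C) = 2.1194 bits
  H(D) = 0.8222 bits

Ranking: B > C > A > D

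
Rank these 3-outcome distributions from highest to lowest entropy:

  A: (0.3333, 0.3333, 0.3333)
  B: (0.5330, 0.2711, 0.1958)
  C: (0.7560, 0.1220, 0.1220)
A > B > C

Key insight: Entropy is maximized by uniform distributions and minimized by concentrated distributions.

- Uniform distributions have maximum entropy log₂(3) = 1.5850 bits
- The more "peaked" or concentrated a distribution, the lower its entropy

Entropies:
  H(A) = 1.5850 bits
  H(B) = 1.4550 bits
  H(C) = 1.0456 bits

Ranking: A > B > C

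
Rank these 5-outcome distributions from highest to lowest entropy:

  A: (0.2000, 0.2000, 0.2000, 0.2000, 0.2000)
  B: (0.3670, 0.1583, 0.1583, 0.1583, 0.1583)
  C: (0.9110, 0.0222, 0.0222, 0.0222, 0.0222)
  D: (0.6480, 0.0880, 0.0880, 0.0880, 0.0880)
A > B > D > C

Key insight: Entropy is maximized by uniform distributions and minimized by concentrated distributions.

Entropies:
  H(A) = 2.3219 bits
  H(B) = 2.2143 bits
  H(C) = 0.6111 bits
  H(D) = 1.6398 bits

Ranking: A > B > D > C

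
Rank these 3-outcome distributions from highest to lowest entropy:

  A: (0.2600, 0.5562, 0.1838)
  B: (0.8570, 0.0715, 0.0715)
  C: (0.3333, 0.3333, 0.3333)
C > A > B

Key insight: Entropy is maximized by uniform distributions and minimized by concentrated distributions.

- Uniform distributions have maximum entropy log₂(3) = 1.5850 bits
- The more "peaked" or concentrated a distribution, the lower its entropy

Entropies:
  H(A) = 1.4252 bits
  H(B) = 0.7350 bits
  H(C) = 1.5850 bits

Ranking: C > A > B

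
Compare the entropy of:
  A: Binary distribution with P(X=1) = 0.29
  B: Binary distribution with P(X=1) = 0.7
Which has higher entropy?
B

For binary distributions, entropy is maximized at p=0.5 and decreases as p moves toward 0 or 1.

H(A) = H(0.29) = 0.8687 bits
H(B) = H(0.7) = 0.8813 bits

Distribution B (p=0.7) is closer to uniform (p=0.5), so it has higher entropy.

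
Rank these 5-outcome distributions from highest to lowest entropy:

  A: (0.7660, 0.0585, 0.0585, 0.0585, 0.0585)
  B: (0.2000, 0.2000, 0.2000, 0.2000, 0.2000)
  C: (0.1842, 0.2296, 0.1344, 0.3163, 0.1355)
B > C > A

Key insight: Entropy is maximized by uniform distributions and minimized by concentrated distributions.

- Uniform distributions have maximum entropy log₂(5) = 2.3219 bits
- The more "peaked" or concentrated a distribution, the lower its entropy

Entropies:
  H(A) = 1.2529 bits
  H(B) = 2.3219 bits
  H(C) = 2.2421 bits

Ranking: B > C > A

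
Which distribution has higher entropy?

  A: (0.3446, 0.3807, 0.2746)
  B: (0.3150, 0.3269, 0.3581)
B

Both distributions are close to uniform, making this a harder comparison.

H(A) = 1.5721 bits
H(B) = 1.5828 bits

The distribution closer to uniform has higher entropy.
Answer: B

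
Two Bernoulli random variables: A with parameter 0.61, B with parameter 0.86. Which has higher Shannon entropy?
A

For binary distributions, entropy is maximized at p=0.5 and decreases as p moves toward 0 or 1.

H(A) = H(0.61) = 0.9648 bits
H(B) = H(0.86) = 0.5842 bits

Distribution A (p=0.61) is closer to uniform (p=0.5), so it has higher entropy.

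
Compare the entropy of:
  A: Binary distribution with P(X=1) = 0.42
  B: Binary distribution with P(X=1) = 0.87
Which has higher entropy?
A

For binary distributions, entropy is maximized at p=0.5 and decreases as p moves toward 0 or 1.

H(A) = H(0.42) = 0.9815 bits
H(B) = H(0.87) = 0.5574 bits

Distribution A (p=0.42) is closer to uniform (p=0.5), so it has higher entropy.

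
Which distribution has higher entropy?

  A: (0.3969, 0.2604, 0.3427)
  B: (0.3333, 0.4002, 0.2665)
B

Both distributions are close to uniform, making this a harder comparison.

H(A) = 1.5641 bits
H(B) = 1.5655 bits

The distribution closer to uniform has higher entropy.
Answer: B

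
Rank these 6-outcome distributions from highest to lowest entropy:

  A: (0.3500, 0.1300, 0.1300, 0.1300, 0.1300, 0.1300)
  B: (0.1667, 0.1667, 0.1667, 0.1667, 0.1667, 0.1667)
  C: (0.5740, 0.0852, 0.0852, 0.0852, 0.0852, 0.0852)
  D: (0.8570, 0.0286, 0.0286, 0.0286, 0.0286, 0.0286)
B > A > C > D

Key insight: Entropy is maximized by uniform distributions and minimized by concentrated distributions.

Entropies:
  H(A) = 2.4433 bits
  H(B) = 2.5850 bits
  H(C) = 1.9733 bits
  H(D) = 0.9241 bits

Ranking: B > A > C > D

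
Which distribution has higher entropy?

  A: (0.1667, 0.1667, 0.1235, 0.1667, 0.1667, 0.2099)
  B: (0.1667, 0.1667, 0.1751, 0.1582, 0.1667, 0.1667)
B

Both distributions are close to uniform, making this a harder comparison.

H(A) = 2.5686 bits
H(B) = 2.5843 bits

The distribution closer to uniform has higher entropy.
Answer: B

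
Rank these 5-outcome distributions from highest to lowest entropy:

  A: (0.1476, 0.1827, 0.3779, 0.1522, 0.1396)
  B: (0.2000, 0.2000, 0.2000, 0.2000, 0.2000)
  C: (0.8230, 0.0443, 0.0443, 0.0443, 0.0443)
B > A > C

Key insight: Entropy is maximized by uniform distributions and minimized by concentrated distributions.

- Uniform distributions have maximum entropy log₂(5) = 2.3219 bits
- The more "peaked" or concentrated a distribution, the lower its entropy

Entropies:
  H(A) = 2.1959 bits
  H(B) = 2.3219 bits
  H(C) = 1.0275 bits

Ranking: B > A > C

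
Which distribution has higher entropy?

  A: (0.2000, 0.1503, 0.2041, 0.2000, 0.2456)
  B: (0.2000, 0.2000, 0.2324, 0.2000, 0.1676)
B

Both distributions are close to uniform, making this a harder comparison.

H(A) = 2.3051 bits
H(B) = 2.3143 bits

The distribution closer to uniform has higher entropy.
Answer: B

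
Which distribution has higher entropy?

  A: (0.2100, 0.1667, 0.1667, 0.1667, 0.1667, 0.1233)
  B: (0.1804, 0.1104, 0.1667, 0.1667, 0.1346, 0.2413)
A

Both distributions are close to uniform, making this a harder comparison.

H(A) = 2.5685 bits
H(B) = 2.5427 bits

The distribution closer to uniform has higher entropy.
Answer: A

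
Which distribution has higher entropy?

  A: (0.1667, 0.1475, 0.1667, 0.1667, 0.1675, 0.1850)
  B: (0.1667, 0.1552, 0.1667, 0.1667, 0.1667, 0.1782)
B

Both distributions are close to uniform, making this a harder comparison.

H(A) = 2.5819 bits
H(B) = 2.5838 bits

The distribution closer to uniform has higher entropy.
Answer: B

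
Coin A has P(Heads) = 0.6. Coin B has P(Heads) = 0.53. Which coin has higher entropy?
B

For binary distributions, entropy is maximized at p=0.5 and decreases as p moves toward 0 or 1.

H(A) = H(0.6) = 0.9710 bits
H(B) = H(0.53) = 0.9974 bits

Distribution B (p=0.53) is closer to uniform (p=0.5), so it has higher entropy.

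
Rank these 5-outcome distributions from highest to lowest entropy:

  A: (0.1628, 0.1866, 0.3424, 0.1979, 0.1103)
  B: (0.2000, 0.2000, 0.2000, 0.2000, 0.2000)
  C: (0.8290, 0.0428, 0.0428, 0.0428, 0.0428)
B > A > C

Key insight: Entropy is maximized by uniform distributions and minimized by concentrated distributions.

- Uniform distributions have maximum entropy log₂(5) = 2.3219 bits
- The more "peaked" or concentrated a distribution, the lower its entropy

Entropies:
  H(A) = 2.2211 bits
  H(B) = 2.3219 bits
  H(C) = 1.0020 bits

Ranking: B > A > C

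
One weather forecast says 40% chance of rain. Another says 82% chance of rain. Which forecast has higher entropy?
40% forecast

Treat each forecast as a Bernoulli distribution. Binary entropy is maximized at p=0.5 and falls off symmetrically toward 0 or 1. The 40% forecast is closer to 50%, so it is more uncertain. H(40%) ≈ 0.971 bits, H(82%) ≈ 0.680 bits.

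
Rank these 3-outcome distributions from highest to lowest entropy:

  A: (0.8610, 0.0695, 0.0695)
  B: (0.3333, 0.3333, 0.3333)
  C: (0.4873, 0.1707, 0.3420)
B > C > A

Key insight: Entropy is maximized by uniform distributions and minimized by concentrated distributions.

- Uniform distributions have maximum entropy log₂(3) = 1.5850 bits
- The more "peaked" or concentrated a distribution, the lower its entropy

Entropies:
  H(A) = 0.7206 bits
  H(B) = 1.5850 bits
  H(C) = 1.4701 bits

Ranking: B > C > A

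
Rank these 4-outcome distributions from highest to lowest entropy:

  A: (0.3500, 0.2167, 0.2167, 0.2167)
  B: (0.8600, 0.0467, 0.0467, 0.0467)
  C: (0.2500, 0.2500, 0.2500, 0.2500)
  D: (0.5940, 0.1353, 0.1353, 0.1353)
C > A > D > B

Key insight: Entropy is maximized by uniform distributions and minimized by concentrated distributions.

Entropies:
  H(A) = 1.9643 bits
  H(B) = 0.8061 bits
  H(C) = 2.0000 bits
  H(D) = 1.6178 bits

Ranking: C > A > D > B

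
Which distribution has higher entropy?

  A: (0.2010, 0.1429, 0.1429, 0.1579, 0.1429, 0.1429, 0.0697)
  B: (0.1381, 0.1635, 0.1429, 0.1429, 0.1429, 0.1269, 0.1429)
B

Both distributions are close to uniform, making this a harder comparison.

H(A) = 2.7577 bits
H(B) = 2.8038 bits

The distribution closer to uniform has higher entropy.
Answer: B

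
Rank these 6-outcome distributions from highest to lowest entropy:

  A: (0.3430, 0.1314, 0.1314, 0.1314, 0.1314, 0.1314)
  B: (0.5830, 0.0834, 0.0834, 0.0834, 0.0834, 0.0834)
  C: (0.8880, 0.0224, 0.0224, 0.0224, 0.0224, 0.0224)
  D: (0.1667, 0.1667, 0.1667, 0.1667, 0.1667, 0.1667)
D > A > B > C

Key insight: Entropy is maximized by uniform distributions and minimized by concentrated distributions.

Entropies:
  H(A) = 2.4532 bits
  H(B) = 1.9483 bits
  H(C) = 0.7660 bits
  H(D) = 2.5850 bits

Ranking: D > A > B > C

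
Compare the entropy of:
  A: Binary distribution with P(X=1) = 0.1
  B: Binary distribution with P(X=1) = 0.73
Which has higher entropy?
B

For binary distributions, entropy is maximized at p=0.5 and decreases as p moves toward 0 or 1.

H(A) = H(0.1) = 0.4690 bits
H(B) = H(0.73) = 0.8415 bits

Distribution B (p=0.73) is closer to uniform (p=0.5), so it has higher entropy.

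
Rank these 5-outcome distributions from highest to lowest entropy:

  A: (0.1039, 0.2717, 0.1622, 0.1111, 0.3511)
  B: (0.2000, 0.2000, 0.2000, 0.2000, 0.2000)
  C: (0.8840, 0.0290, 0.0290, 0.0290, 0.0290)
B > A > C

Key insight: Entropy is maximized by uniform distributions and minimized by concentrated distributions.

- Uniform distributions have maximum entropy log₂(5) = 2.3219 bits
- The more "peaked" or concentrated a distribution, the lower its entropy

Entropies:
  H(A) = 2.1582 bits
  H(B) = 2.3219 bits
  H(C) = 0.7498 bits

Ranking: B > A > C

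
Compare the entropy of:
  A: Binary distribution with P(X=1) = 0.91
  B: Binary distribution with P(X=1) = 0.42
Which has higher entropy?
B

For binary distributions, entropy is maximized at p=0.5 and decreases as p moves toward 0 or 1.

H(A) = H(0.91) = 0.4365 bits
H(B) = H(0.42) = 0.9815 bits

Distribution B (p=0.42) is closer to uniform (p=0.5), so it has higher entropy.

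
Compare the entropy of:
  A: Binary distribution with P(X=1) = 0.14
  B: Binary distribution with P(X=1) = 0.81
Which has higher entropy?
B

For binary distributions, entropy is maximized at p=0.5 and decreases as p moves toward 0 or 1.

H(A) = H(0.14) = 0.5842 bits
H(B) = H(0.81) = 0.7015 bits

Distribution B (p=0.81) is closer to uniform (p=0.5), so it has higher entropy.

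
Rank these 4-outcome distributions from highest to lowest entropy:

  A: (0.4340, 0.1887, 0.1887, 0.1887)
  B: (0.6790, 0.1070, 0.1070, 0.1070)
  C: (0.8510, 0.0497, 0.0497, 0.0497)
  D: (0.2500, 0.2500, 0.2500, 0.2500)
D > A > B > C

Key insight: Entropy is maximized by uniform distributions and minimized by concentrated distributions.

Entropies:
  H(A) = 1.8845 bits
  H(B) = 1.4142 bits
  H(C) = 0.8435 bits
  H(D) = 2.0000 bits

Ranking: D > A > B > C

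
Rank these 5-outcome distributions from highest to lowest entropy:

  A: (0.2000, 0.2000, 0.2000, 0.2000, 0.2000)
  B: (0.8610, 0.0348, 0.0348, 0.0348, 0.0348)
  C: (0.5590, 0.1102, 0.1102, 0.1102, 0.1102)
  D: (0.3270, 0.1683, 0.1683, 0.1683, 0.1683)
A > D > C > B

Key insight: Entropy is maximized by uniform distributions and minimized by concentrated distributions.

Entropies:
  H(A) = 2.3219 bits
  H(B) = 0.8596 bits
  H(C) = 1.8719 bits
  H(D) = 2.2578 bits

Ranking: A > D > C > B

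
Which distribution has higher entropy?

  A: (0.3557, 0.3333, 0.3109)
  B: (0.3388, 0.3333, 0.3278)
B

Both distributions are close to uniform, making this a harder comparison.

H(A) = 1.5828 bits
H(B) = 1.5848 bits

The distribution closer to uniform has higher entropy.
Answer: B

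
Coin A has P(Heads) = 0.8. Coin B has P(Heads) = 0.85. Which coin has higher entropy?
A

For binary distributions, entropy is maximized at p=0.5 and decreases as p moves toward 0 or 1.

H(A) = H(0.8) = 0.7219 bits
H(B) = H(0.85) = 0.6098 bits

Distribution A (p=0.8) is closer to uniform (p=0.5), so it has higher entropy.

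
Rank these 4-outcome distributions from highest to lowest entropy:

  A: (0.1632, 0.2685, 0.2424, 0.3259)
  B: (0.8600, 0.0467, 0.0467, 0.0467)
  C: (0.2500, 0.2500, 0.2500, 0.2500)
C > A > B

Key insight: Entropy is maximized by uniform distributions and minimized by concentrated distributions.

- Uniform distributions have maximum entropy log₂(4) = 2.0000 bits
- The more "peaked" or concentrated a distribution, the lower its entropy

Entropies:
  H(A) = 1.9589 bits
  H(B) = 0.8061 bits
  H(C) = 2.0000 bits

Ranking: C > A > B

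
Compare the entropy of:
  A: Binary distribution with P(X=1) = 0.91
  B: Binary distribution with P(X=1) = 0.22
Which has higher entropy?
B

For binary distributions, entropy is maximized at p=0.5 and decreases as p moves toward 0 or 1.

H(A) = H(0.91) = 0.4365 bits
H(B) = H(0.22) = 0.7602 bits

Distribution B (p=0.22) is closer to uniform (p=0.5), so it has higher entropy.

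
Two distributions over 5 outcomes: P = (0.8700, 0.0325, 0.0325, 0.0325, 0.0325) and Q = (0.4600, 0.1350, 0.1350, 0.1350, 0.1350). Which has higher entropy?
Q

P is highly concentrated on one outcome (87%), making it nearly deterministic. Q spreads its mass more evenly (max 46%). The more spread-out distribution has higher entropy: H(P) ≈ 0.817 bits, H(Q) ≈ 2.075 bits.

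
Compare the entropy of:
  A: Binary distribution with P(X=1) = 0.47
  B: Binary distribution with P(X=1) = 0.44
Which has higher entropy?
A

For binary distributions, entropy is maximized at p=0.5 and decreases as p moves toward 0 or 1.

H(A) = H(0.47) = 0.9974 bits
H(B) = H(0.44) = 0.9896 bits

Distribution A (p=0.47) is closer to uniform (p=0.5), so it has higher entropy.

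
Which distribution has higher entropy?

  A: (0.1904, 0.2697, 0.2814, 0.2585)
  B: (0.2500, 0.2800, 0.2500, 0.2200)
B

Both distributions are close to uniform, making this a harder comparison.

H(A) = 1.9848 bits
H(B) = 1.9948 bits

The distribution closer to uniform has higher entropy.
Answer: B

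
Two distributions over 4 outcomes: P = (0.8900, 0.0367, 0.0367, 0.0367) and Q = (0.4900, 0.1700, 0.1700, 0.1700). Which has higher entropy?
Q

P is highly concentrated on one outcome (89%), making it nearly deterministic. Q spreads its mass more evenly (max 49%). The more spread-out distribution has higher entropy: H(P) ≈ 0.674 bits, H(Q) ≈ 1.808 bits.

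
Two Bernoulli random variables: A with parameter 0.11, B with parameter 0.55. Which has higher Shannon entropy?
B

For binary distributions, entropy is maximized at p=0.5 and decreases as p moves toward 0 or 1.

H(A) = H(0.11) = 0.4999 bits
H(B) = H(0.55) = 0.9928 bits

Distribution B (p=0.55) is closer to uniform (p=0.5), so it has higher entropy.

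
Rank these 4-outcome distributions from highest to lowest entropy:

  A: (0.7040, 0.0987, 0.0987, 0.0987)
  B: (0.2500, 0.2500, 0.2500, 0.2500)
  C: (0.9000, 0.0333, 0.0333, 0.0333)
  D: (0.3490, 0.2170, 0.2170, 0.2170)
B > D > A > C

Key insight: Entropy is maximized by uniform distributions and minimized by concentrated distributions.

Entropies:
  H(A) = 1.3455 bits
  H(B) = 2.0000 bits
  H(C) = 0.6275 bits
  H(D) = 1.9650 bits

Ranking: B > D > A > C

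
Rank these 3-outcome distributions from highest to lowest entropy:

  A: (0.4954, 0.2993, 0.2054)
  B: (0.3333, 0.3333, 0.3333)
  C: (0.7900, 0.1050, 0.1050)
B > A > C

Key insight: Entropy is maximized by uniform distributions and minimized by concentrated distributions.

- Uniform distributions have maximum entropy log₂(3) = 1.5850 bits
- The more "peaked" or concentrated a distribution, the lower its entropy

Entropies:
  H(A) = 1.4919 bits
  H(B) = 1.5850 bits
  H(C) = 0.9515 bits

Ranking: B > A > C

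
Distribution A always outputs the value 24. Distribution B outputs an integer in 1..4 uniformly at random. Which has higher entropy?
B

A is deterministic, so H(A) = 0. B is uniform over 4 outcomes, so H(B) = log₂(4) = 2.000 bits. Any distribution with genuine randomness has higher entropy than a deterministic one.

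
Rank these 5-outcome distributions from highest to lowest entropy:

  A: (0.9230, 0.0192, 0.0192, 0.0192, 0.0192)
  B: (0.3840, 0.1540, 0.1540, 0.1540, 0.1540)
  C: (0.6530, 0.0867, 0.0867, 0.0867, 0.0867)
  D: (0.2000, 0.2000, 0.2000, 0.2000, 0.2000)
D > B > C > A

Key insight: Entropy is maximized by uniform distributions and minimized by concentrated distributions.

Entropies:
  H(A) = 0.5455 bits
  H(B) = 2.1928 bits
  H(C) = 1.6254 bits
  H(D) = 2.3219 bits

Ranking: D > B > C > A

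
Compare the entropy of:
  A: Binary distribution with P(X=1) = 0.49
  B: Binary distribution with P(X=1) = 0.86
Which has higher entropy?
A

For binary distributions, entropy is maximized at p=0.5 and decreases as p moves toward 0 or 1.

H(A) = H(0.49) = 0.9997 bits
H(B) = H(0.86) = 0.5842 bits

Distribution A (p=0.49) is closer to uniform (p=0.5), so it has higher entropy.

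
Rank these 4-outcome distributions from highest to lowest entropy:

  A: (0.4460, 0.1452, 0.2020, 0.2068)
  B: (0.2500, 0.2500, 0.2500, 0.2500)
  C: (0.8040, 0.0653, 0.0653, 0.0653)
B > A > C

Key insight: Entropy is maximized by uniform distributions and minimized by concentrated distributions.

- Uniform distributions have maximum entropy log₂(4) = 2.0000 bits
- The more "peaked" or concentrated a distribution, the lower its entropy

Entropies:
  H(A) = 1.8601 bits
  H(B) = 2.0000 bits
  H(C) = 1.0245 bits

Ranking: B > A > C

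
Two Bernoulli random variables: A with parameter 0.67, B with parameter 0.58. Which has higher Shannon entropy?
B

For binary distributions, entropy is maximized at p=0.5 and decreases as p moves toward 0 or 1.

H(A) = H(0.67) = 0.9149 bits
H(B) = H(0.58) = 0.9815 bits

Distribution B (p=0.58) is closer to uniform (p=0.5), so it has higher entropy.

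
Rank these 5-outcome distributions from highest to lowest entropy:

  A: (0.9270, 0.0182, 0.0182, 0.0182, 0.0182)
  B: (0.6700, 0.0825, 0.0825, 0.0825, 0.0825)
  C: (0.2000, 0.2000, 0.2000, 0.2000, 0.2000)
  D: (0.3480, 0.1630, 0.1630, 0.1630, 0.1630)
C > D > B > A

Key insight: Entropy is maximized by uniform distributions and minimized by concentrated distributions.

Entropies:
  H(A) = 0.5230 bits
  H(B) = 1.5749 bits
  H(C) = 2.3219 bits
  H(D) = 2.2363 bits

Ranking: C > D > B > A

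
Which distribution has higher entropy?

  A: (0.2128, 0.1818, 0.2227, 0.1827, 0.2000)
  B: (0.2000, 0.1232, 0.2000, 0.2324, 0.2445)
A

Both distributions are close to uniform, making this a harder comparison.

H(A) = 2.3172 bits
H(B) = 2.2870 bits

The distribution closer to uniform has higher entropy.
Answer: A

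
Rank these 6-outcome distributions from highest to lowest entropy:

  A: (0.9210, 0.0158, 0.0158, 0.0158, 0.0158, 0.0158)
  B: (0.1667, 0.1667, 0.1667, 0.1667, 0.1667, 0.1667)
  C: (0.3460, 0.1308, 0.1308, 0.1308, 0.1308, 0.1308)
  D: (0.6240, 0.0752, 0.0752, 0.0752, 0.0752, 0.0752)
B > C > D > A

Key insight: Entropy is maximized by uniform distributions and minimized by concentrated distributions.

Entropies:
  H(A) = 0.5821 bits
  H(B) = 2.5850 bits
  H(C) = 2.4490 bits
  H(D) = 1.8282 bits

Ranking: B > C > D > A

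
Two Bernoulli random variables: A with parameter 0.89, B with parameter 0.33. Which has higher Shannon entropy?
B

For binary distributions, entropy is maximized at p=0.5 and decreases as p moves toward 0 or 1.

H(A) = H(0.89) = 0.4999 bits
H(B) = H(0.33) = 0.9149 bits

Distribution B (p=0.33) is closer to uniform (p=0.5), so it has higher entropy.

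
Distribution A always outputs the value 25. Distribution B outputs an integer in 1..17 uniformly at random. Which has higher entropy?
B

A is deterministic, so H(A) = 0. B is uniform over 17 outcomes, so H(B) = log₂(17) = 4.087 bits. Any distribution with genuine randomness has higher entropy than a deterministic one.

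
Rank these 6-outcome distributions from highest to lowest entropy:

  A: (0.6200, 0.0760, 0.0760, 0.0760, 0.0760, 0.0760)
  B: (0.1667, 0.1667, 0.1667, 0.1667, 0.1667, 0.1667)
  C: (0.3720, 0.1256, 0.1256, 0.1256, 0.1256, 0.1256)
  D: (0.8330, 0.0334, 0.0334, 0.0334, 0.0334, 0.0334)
B > C > A > D

Key insight: Entropy is maximized by uniform distributions and minimized by concentrated distributions.

Entropies:
  H(A) = 1.8404 bits
  H(B) = 2.5850 bits
  H(C) = 2.4104 bits
  H(D) = 1.0386 bits

Ranking: B > C > A > D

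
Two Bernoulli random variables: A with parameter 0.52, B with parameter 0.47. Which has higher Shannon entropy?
A

For binary distributions, entropy is maximized at p=0.5 and decreases as p moves toward 0 or 1.

H(A) = H(0.52) = 0.9988 bits
H(B) = H(0.47) = 0.9974 bits

Distribution A (p=0.52) is closer to uniform (p=0.5), so it has higher entropy.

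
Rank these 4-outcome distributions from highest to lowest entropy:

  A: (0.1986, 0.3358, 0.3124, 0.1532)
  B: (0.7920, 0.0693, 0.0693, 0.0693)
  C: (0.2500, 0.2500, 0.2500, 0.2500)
C > A > B

Key insight: Entropy is maximized by uniform distributions and minimized by concentrated distributions.

- Uniform distributions have maximum entropy log₂(4) = 2.0000 bits
- The more "peaked" or concentrated a distribution, the lower its entropy

Entropies:
  H(A) = 1.9308 bits
  H(B) = 1.0673 bits
  H(C) = 2.0000 bits

Ranking: C > A > B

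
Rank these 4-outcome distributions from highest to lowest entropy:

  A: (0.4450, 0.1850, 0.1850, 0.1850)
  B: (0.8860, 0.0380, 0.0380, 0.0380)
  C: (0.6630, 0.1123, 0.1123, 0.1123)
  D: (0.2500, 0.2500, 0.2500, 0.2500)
D > A > C > B

Key insight: Entropy is maximized by uniform distributions and minimized by concentrated distributions.

Entropies:
  H(A) = 1.8709 bits
  H(B) = 0.6926 bits
  H(C) = 1.4561 bits
  H(D) = 2.0000 bits

Ranking: D > A > C > B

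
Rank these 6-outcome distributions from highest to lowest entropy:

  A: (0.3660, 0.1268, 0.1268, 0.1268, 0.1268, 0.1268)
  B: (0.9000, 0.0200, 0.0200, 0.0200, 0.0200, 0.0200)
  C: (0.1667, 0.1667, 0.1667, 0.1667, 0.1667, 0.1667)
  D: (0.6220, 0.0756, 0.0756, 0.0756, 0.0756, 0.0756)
C > A > D > B

Key insight: Entropy is maximized by uniform distributions and minimized by concentrated distributions.

Entropies:
  H(A) = 2.4197 bits
  H(B) = 0.7012 bits
  H(C) = 2.5850 bits
  H(D) = 1.8343 bits

Ranking: C > A > D > B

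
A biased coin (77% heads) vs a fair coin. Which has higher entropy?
Fair coin

The fair coin is uniform (p=0.5), maximizing binary entropy at 1 bit. The biased coin has H(0.77) ≈ 0.778 bits — its outcome is more predictable, so its entropy is lower.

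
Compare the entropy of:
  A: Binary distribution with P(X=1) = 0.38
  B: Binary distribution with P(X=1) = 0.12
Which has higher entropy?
A

For binary distributions, entropy is maximized at p=0.5 and decreases as p moves toward 0 or 1.

H(A) = H(0.38) = 0.9580 bits
H(B) = H(0.12) = 0.5294 bits

Distribution A (p=0.38) is closer to uniform (p=0.5), so it has higher entropy.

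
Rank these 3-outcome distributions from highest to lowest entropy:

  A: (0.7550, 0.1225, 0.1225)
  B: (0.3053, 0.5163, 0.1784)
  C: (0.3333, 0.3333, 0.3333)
C > B > A

Key insight: Entropy is maximized by uniform distributions and minimized by concentrated distributions.

- Uniform distributions have maximum entropy log₂(3) = 1.5850 bits
- The more "peaked" or concentrated a distribution, the lower its entropy

Entropies:
  H(A) = 1.0483 bits
  H(B) = 1.4587 bits
  H(C) = 1.5850 bits

Ranking: C > B > A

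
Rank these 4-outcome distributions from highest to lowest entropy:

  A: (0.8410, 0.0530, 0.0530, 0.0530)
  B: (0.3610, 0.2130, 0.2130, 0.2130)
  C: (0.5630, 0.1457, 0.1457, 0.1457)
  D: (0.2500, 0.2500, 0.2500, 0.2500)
D > B > C > A

Key insight: Entropy is maximized by uniform distributions and minimized by concentrated distributions.

Entropies:
  H(A) = 0.8839 bits
  H(B) = 1.9563 bits
  H(C) = 1.6811 bits
  H(D) = 2.0000 bits

Ranking: D > B > C > A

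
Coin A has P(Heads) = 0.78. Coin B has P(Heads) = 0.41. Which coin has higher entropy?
B

For binary distributions, entropy is maximized at p=0.5 and decreases as p moves toward 0 or 1.

H(A) = H(0.78) = 0.7602 bits
H(B) = H(0.41) = 0.9765 bits

Distribution B (p=0.41) is closer to uniform (p=0.5), so it has higher entropy.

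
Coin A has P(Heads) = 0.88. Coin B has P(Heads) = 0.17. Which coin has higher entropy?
B

For binary distributions, entropy is maximized at p=0.5 and decreases as p moves toward 0 or 1.

H(A) = H(0.88) = 0.5294 bits
H(B) = H(0.17) = 0.6577 bits

Distribution B (p=0.17) is closer to uniform (p=0.5), so it has higher entropy.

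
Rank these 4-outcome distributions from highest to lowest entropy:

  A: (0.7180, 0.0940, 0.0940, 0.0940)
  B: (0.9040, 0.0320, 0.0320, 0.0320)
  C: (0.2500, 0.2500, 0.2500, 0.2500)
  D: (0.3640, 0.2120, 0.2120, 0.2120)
C > D > A > B

Key insight: Entropy is maximized by uniform distributions and minimized by concentrated distributions.

Entropies:
  H(A) = 1.3051 bits
  H(B) = 0.6083 bits
  H(C) = 2.0000 bits
  H(D) = 1.9540 bits

Ranking: C > D > A > B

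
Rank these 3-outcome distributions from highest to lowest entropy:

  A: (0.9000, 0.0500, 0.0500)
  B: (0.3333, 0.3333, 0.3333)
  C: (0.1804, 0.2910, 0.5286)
B > C > A

Key insight: Entropy is maximized by uniform distributions and minimized by concentrated distributions.

- Uniform distributions have maximum entropy log₂(3) = 1.5850 bits
- The more "peaked" or concentrated a distribution, the lower its entropy

Entropies:
  H(A) = 0.5690 bits
  H(B) = 1.5850 bits
  H(C) = 1.4502 bits

Ranking: B > C > A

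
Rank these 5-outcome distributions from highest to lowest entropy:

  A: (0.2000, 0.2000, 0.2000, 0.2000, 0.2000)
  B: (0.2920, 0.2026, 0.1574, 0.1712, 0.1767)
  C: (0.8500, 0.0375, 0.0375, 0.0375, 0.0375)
A > B > C

Key insight: Entropy is maximized by uniform distributions and minimized by concentrated distributions.

- Uniform distributions have maximum entropy log₂(5) = 2.3219 bits
- The more "peaked" or concentrated a distribution, the lower its entropy

Entropies:
  H(A) = 2.3219 bits
  H(B) = 2.2830 bits
  H(C) = 0.9098 bits

Ranking: A > B > C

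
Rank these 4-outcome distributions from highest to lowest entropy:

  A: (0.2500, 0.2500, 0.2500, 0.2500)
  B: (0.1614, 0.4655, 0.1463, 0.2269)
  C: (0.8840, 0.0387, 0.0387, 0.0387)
A > B > C

Key insight: Entropy is maximized by uniform distributions and minimized by concentrated distributions.

- Uniform distributions have maximum entropy log₂(4) = 2.0000 bits
- The more "peaked" or concentrated a distribution, the lower its entropy

Entropies:
  H(A) = 2.0000 bits
  H(B) = 1.8294 bits
  H(C) = 0.7016 bits

Ranking: A > B > C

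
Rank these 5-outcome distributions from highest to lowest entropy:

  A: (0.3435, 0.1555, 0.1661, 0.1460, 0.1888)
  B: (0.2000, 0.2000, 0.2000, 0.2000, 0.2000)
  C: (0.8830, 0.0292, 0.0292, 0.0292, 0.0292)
B > A > C

Key insight: Entropy is maximized by uniform distributions and minimized by concentrated distributions.

- Uniform distributions have maximum entropy log₂(5) = 2.3219 bits
- The more "peaked" or concentrated a distribution, the lower its entropy

Entropies:
  H(A) = 2.2367 bits
  H(B) = 2.3219 bits
  H(C) = 0.7547 bits

Ranking: B > A > C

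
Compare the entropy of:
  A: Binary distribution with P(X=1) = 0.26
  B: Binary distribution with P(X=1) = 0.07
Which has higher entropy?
A

For binary distributions, entropy is maximized at p=0.5 and decreases as p moves toward 0 or 1.

H(A) = H(0.26) = 0.8267 bits
H(B) = H(0.07) = 0.3659 bits

Distribution A (p=0.26) is closer to uniform (p=0.5), so it has higher entropy.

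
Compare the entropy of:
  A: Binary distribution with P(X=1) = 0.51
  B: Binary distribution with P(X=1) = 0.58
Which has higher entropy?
A

For binary distributions, entropy is maximized at p=0.5 and decreases as p moves toward 0 or 1.

H(A) = H(0.51) = 0.9997 bits
H(B) = H(0.58) = 0.9815 bits

Distribution A (p=0.51) is closer to uniform (p=0.5), so it has higher entropy.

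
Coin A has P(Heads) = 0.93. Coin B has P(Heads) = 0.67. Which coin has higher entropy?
B

For binary distributions, entropy is maximized at p=0.5 and decreases as p moves toward 0 or 1.

H(A) = H(0.93) = 0.3659 bits
H(B) = H(0.67) = 0.9149 bits

Distribution B (p=0.67) is closer to uniform (p=0.5), so it has higher entropy.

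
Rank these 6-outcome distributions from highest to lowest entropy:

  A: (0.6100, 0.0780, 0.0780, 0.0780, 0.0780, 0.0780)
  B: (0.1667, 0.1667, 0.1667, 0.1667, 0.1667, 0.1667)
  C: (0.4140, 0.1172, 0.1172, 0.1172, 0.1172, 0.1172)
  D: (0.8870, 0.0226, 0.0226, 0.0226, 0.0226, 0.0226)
B > C > A > D

Key insight: Entropy is maximized by uniform distributions and minimized by concentrated distributions.

Entropies:
  H(A) = 1.8704 bits
  H(B) = 2.5850 bits
  H(C) = 2.3392 bits
  H(D) = 0.7713 bits

Ranking: B > C > A > D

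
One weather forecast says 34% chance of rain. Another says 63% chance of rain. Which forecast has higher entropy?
63% forecast

Treat each forecast as a Bernoulli distribution. Binary entropy is maximized at p=0.5 and falls off symmetrically toward 0 or 1. The 63% forecast is closer to 50%, so it is more uncertain. H(34%) ≈ 0.925 bits, H(63%) ≈ 0.951 bits.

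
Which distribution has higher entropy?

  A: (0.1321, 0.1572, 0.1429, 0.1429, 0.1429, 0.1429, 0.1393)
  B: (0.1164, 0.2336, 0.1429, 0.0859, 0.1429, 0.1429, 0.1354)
A

Both distributions are close to uniform, making this a harder comparison.

H(A) = 2.8057 bits
H(B) = 2.7494 bits

The distribution closer to uniform has higher entropy.
Answer: A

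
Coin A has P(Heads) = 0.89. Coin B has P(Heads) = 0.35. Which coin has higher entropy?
B

For binary distributions, entropy is maximized at p=0.5 and decreases as p moves toward 0 or 1.

H(A) = H(0.89) = 0.4999 bits
H(B) = H(0.35) = 0.9341 bits

Distribution B (p=0.35) is closer to uniform (p=0.5), so it has higher entropy.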